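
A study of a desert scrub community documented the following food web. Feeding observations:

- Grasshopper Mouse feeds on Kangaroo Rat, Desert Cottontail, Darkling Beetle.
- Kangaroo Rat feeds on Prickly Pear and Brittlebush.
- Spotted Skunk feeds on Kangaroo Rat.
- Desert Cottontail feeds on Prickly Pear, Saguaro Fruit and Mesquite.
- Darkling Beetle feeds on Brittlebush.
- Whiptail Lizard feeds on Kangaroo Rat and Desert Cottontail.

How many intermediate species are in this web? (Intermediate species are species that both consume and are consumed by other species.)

Intermediate species (has both prey and predators): Darkling Beetle, Desert Cottontail, Kangaroo Rat.
Count: 3.

3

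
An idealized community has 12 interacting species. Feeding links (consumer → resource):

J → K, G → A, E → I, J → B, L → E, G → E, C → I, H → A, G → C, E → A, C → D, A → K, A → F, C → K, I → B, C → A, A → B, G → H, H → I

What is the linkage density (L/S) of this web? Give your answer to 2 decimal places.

There are L = 19 links among S = 12 species.
L/S = 19/12 = 1.5833 ≈ 1.58.

L/S = 1.58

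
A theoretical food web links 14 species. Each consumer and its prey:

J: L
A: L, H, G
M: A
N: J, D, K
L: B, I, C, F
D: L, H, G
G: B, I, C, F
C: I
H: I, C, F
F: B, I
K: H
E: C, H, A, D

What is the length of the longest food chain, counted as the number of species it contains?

5 species

One longest chain: I → C → L → A → M.
It has 5 species and 4 links.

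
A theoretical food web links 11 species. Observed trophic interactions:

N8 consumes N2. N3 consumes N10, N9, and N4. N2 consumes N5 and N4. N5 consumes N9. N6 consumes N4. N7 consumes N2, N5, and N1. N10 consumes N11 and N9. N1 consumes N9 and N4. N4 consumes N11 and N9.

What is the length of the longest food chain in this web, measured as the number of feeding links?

3 links

One longest chain: N11 → N4 → N2 → N8.
It has 4 species and 3 links.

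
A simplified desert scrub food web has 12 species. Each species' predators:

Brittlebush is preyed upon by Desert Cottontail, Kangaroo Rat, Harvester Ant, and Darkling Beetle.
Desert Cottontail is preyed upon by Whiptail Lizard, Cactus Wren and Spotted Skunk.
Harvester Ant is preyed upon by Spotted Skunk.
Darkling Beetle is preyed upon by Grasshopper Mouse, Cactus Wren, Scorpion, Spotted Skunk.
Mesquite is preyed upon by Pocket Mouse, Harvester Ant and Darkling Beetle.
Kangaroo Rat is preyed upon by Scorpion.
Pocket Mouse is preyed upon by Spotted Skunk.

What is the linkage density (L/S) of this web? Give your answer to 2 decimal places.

L/S = 1.42

There are L = 17 links among S = 12 species.
L/S = 17/12 = 1.4167 ≈ 1.42.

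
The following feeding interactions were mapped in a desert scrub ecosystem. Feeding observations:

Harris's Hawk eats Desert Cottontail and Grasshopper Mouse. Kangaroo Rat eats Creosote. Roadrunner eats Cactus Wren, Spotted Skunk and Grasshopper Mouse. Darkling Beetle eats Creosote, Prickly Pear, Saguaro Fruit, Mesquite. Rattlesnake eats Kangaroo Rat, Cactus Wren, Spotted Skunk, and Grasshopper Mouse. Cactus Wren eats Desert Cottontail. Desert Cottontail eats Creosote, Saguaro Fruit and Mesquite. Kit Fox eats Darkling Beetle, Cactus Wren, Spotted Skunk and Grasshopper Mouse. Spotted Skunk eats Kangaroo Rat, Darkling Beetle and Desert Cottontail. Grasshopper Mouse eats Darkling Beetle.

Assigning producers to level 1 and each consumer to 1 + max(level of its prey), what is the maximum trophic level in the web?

4

Producers (level 1): Mesquite, Saguaro Fruit, Prickly Pear, Creosote.
Mesquite → Darkling Beetle → Grasshopper Mouse → Kit Fox gives Kit Fox level 4.
No species has a prey at level 4, so no species reaches level 5.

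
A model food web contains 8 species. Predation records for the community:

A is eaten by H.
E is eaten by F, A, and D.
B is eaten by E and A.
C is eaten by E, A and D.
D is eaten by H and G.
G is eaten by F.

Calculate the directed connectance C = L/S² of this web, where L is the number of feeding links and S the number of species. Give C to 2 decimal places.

C = 0.19

The web has S = 8 species and L = 12 feeding links.
C = L / S² = 12 / 64 = 0.1875 ≈ 0.19.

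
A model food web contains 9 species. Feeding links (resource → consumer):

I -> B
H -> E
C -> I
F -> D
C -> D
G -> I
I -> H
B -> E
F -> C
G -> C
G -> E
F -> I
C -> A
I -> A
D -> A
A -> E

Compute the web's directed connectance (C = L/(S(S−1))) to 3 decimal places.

The web has S = 9 species and L = 16 feeding links.
C = L / (S(S−1)) = 16 / 72 = 0.2222 ≈ 0.222.

C = 0.222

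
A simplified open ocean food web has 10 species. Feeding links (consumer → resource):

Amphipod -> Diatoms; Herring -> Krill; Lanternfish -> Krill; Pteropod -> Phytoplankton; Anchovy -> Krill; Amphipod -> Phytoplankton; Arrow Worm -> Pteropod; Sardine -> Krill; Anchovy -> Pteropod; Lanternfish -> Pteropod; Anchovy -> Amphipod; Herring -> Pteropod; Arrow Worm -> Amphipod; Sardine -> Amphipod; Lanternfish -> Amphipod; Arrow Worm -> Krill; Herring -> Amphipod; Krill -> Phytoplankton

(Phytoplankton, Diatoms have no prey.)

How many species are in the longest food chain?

One longest chain: Phytoplankton → Krill → Anchovy.
It has 3 species and 2 links.

3 species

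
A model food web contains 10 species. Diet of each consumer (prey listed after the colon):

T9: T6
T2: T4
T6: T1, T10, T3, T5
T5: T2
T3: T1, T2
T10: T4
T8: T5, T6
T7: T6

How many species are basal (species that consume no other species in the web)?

Basal species (no prey listed): T1, T4.
Count: 2.

2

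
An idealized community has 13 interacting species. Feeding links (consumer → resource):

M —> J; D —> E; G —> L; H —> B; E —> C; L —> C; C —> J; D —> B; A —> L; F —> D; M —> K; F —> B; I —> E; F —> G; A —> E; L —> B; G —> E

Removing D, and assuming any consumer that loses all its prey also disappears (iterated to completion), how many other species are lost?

Remove D.
Every predator of it retains at least one other prey: F still has B, G.
No consumer loses all prey, so no secondary extinctions occur.

0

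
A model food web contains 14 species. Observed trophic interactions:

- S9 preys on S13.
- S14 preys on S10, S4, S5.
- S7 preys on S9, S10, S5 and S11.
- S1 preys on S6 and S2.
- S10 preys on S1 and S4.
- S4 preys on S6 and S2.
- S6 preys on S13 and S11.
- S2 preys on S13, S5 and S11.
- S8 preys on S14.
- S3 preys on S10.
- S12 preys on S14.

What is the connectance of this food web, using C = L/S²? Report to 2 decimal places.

The web has S = 14 species and L = 22 feeding links.
C = L / S² = 22 / 196 = 0.1122 ≈ 0.11.

C = 0.11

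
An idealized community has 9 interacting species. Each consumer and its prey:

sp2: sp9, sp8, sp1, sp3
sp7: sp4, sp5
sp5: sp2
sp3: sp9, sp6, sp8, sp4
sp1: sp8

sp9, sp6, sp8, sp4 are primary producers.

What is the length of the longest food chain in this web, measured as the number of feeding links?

4 links

One longest chain: sp8 → sp1 → sp2 → sp5 → sp7.
It has 5 species and 4 links.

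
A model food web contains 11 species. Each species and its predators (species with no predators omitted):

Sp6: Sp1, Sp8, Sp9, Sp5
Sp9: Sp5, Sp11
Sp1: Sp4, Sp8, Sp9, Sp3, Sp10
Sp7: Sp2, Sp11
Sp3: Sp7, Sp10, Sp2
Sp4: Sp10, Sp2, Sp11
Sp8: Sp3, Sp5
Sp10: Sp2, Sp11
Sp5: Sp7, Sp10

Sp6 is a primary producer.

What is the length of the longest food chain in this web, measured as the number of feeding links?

5 links

One longest chain: Sp6 → Sp1 → Sp8 → Sp3 → Sp10 → Sp2.
It has 6 species and 5 links.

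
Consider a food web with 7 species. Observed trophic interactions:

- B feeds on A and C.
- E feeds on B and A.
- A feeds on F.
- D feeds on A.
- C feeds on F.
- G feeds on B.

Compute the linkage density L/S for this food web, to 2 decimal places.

L/S = 1.14

There are L = 8 links among S = 7 species.
L/S = 8/7 = 1.1429 ≈ 1.14.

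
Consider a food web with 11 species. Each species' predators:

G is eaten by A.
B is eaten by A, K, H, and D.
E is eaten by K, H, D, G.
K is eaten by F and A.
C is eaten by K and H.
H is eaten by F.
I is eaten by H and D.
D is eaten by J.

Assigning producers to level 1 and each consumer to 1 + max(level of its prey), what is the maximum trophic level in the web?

3

Producers (level 1): C, E, B, I.
E → D → J gives J level 3.
No species has a prey at level 3, so no species reaches level 4.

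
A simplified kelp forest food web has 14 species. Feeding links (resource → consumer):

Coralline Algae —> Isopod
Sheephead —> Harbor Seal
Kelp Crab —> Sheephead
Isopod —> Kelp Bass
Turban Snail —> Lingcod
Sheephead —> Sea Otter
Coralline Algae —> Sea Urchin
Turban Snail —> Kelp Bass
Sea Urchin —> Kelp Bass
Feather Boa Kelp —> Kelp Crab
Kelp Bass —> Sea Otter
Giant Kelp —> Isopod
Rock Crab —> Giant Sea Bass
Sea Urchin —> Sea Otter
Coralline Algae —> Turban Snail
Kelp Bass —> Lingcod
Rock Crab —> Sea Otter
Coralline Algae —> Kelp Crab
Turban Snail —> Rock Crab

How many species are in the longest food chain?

4 species

One longest chain: Coralline Algae → Kelp Crab → Sheephead → Harbor Seal.
It has 4 species and 3 links.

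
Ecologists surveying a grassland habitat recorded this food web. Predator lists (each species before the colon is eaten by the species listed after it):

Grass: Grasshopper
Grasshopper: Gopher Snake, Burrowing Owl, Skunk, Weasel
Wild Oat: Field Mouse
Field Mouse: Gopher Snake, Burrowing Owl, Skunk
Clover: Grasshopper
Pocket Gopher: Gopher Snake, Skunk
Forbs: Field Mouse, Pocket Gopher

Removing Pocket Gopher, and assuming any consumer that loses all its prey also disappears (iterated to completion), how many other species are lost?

Remove Pocket Gopher.
Every predator of it retains at least one other prey: Gopher Snake still has Grasshopper, Field Mouse; Skunk still has Grasshopper, Field Mouse.
No consumer loses all prey, so no secondary extinctions occur.

0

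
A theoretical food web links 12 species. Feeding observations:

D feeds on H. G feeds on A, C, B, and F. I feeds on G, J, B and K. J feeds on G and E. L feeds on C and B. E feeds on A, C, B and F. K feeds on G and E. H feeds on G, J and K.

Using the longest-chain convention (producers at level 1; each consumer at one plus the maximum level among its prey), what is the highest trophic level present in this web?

5

Producers (level 1): B, C, A, F.
B → G → J → H → D gives D level 5.
No species has a prey at level 5, so no species reaches level 6.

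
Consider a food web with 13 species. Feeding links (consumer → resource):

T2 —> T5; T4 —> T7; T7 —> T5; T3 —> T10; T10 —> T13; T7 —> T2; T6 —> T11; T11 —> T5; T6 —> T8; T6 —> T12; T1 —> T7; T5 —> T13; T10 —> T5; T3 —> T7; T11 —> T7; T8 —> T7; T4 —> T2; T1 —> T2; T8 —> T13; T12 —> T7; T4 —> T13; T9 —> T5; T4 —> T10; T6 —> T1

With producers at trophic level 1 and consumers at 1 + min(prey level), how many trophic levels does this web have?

Producers (level 1): T13.
Following each consumer down to its lowest-level prey: T13 → T5 → T2 → T1 (levels 1 through 4).
All prey of T1 (T2 3, T7 3) are at level 3 or above, so T1 is at level 1 + 3 = 4.
Every consumer has at least one prey at level 3 or below, so none exceeds level 4.

4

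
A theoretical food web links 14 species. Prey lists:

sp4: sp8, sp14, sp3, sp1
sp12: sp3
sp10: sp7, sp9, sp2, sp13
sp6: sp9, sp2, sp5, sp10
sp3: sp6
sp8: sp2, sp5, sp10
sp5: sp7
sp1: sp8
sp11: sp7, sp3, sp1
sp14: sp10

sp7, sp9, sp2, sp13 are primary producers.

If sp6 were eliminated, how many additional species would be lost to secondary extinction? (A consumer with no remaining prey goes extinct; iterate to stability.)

Remove sp6.
Round 1: sp3 (all prey gone) → extinct.
Round 2: sp12 (all prey gone) → extinct.
No further losses. Total secondary extinctions: 2.

2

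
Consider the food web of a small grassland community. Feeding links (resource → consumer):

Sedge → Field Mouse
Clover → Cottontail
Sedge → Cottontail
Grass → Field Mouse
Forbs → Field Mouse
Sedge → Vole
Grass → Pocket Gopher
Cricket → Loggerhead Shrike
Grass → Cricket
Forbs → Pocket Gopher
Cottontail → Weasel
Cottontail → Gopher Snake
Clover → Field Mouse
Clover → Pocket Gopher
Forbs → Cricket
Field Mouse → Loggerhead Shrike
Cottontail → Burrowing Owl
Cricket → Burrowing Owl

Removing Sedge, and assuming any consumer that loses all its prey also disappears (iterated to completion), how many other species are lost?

1

Remove Sedge.
Round 1: Vole (all prey gone) → extinct.
No further losses. Total secondary extinctions: 1.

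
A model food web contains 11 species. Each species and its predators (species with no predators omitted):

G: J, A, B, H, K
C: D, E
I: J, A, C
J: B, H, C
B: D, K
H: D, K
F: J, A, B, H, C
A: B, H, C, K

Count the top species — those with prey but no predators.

3

Top species (has prey, but nothing eats it): D, K, E.
Count: 3.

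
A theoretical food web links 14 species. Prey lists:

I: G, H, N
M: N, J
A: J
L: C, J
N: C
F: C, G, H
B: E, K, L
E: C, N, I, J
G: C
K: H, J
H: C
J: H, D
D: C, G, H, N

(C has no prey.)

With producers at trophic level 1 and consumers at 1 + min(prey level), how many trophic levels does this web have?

Producers (level 1): C.
Following each consumer down to its lowest-level prey: C → H → J → A (levels 1 through 4).
All prey of A (J 3) are at level 3 or above, so A is at level 1 + 3 = 4.
Every consumer has at least one prey at level 3 or below, so none exceeds level 4.

4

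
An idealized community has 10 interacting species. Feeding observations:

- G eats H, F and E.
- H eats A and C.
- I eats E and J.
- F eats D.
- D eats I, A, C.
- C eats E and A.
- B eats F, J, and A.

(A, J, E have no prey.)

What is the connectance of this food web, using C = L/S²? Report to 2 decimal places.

The web has S = 10 species and L = 16 feeding links.
C = L / S² = 16 / 100 = 0.1600 ≈ 0.16.

C = 0.16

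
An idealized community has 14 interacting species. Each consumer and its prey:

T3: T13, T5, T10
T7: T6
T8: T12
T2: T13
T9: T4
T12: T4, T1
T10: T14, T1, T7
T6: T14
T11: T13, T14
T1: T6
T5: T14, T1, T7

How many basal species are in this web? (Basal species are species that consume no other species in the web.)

3

Basal species (no prey listed): T13, T4, T14.
Count: 3.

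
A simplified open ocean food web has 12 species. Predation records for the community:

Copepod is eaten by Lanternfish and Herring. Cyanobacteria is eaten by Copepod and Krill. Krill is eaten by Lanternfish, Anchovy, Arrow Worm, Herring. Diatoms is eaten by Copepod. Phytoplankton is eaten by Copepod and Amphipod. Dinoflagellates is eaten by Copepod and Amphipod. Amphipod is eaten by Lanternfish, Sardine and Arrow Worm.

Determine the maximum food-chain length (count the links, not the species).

2 links

One longest chain: Dinoflagellates → Amphipod → Sardine.
It has 3 species and 2 links.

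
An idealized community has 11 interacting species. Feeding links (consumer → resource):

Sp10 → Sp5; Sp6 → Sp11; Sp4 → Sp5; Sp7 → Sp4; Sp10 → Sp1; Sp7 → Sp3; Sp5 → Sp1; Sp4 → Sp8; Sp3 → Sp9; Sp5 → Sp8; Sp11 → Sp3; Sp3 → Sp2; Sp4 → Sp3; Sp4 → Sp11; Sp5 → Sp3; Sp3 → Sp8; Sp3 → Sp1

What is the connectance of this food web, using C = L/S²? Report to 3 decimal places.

C = 0.140

The web has S = 11 species and L = 17 feeding links.
C = L / S² = 17 / 121 = 0.1405 ≈ 0.140.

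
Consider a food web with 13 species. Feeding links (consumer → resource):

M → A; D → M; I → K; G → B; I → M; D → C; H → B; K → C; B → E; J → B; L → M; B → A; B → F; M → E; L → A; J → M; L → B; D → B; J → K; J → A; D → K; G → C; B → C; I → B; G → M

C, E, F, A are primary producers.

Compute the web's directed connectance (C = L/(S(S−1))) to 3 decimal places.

C = 0.160

The web has S = 13 species and L = 25 feeding links.
C = L / (S(S−1)) = 25 / 156 = 0.1603 ≈ 0.160.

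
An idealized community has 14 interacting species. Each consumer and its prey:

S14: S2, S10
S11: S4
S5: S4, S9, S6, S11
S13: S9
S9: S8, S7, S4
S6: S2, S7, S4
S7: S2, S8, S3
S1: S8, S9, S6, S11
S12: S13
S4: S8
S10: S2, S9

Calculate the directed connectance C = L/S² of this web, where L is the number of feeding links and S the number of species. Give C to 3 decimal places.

C = 0.128

The web has S = 14 species and L = 25 feeding links.
C = L / S² = 25 / 196 = 0.1276 ≈ 0.128.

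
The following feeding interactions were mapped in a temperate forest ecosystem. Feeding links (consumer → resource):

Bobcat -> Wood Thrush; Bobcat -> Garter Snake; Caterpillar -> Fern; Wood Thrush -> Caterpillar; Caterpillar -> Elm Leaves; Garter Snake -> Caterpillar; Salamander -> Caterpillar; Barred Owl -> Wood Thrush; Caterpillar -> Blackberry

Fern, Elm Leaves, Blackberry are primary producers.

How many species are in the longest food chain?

4 species

One longest chain: Fern → Caterpillar → Wood Thrush → Barred Owl.
It has 4 species and 3 links.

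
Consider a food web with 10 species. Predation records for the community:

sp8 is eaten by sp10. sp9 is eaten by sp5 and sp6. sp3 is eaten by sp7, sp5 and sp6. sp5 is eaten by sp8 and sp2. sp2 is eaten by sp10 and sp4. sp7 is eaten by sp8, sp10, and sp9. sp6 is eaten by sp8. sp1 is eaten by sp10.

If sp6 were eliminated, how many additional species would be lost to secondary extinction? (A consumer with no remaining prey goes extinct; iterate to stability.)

0

Remove sp6.
Every predator of it retains at least one other prey: sp8 still has sp7, sp5.
No consumer loses all prey, so no secondary extinctions occur.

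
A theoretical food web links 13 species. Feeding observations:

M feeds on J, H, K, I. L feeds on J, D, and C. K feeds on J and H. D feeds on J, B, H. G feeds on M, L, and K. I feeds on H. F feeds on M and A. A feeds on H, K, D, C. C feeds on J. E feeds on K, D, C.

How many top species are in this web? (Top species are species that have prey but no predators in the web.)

3

Top species (has prey, but nothing eats it): E, G, F.
Count: 3.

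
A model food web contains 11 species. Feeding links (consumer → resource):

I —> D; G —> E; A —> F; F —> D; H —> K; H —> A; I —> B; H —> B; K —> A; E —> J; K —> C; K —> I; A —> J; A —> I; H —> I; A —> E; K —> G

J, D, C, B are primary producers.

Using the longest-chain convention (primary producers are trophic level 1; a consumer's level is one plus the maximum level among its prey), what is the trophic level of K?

Trophic level 4

J is a producer → level 1.
E eats J → level 2.
G eats E → level 3.
K eats G (level 3); other prey at levels: C 1, I 2, A 3 → level 4.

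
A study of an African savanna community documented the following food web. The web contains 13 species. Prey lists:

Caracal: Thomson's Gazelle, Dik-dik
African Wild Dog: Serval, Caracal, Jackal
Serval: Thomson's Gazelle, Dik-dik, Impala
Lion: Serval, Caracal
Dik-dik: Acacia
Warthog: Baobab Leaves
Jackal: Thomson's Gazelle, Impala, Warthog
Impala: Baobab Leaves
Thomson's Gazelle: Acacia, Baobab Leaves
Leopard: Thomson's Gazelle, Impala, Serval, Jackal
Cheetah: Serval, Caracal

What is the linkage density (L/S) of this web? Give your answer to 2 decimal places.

L/S = 1.85

There are L = 24 links among S = 13 species.
L/S = 24/13 = 1.8462 ≈ 1.85.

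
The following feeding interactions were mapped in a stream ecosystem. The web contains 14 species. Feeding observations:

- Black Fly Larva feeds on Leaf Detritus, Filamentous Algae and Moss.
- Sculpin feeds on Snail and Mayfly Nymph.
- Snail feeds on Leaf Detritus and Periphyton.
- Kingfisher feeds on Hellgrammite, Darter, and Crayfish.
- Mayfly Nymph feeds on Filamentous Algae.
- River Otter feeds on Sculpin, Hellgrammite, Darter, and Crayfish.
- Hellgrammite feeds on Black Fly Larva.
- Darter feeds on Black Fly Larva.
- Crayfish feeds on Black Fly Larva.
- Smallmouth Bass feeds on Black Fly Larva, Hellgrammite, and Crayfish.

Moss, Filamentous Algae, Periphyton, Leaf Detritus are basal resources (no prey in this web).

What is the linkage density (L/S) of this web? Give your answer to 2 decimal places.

L/S = 1.50

There are L = 21 links among S = 14 species.
L/S = 21/14 = 1.5000 ≈ 1.50.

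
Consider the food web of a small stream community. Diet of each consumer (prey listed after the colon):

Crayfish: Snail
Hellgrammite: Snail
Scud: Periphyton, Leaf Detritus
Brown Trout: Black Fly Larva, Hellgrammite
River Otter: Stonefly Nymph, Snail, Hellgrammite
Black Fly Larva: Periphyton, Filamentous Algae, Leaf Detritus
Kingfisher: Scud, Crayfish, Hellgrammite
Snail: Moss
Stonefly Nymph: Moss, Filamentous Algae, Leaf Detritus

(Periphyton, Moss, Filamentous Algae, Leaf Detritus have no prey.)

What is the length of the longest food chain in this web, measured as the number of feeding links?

One longest chain: Moss → Snail → Hellgrammite → River Otter.
It has 4 species and 3 links.

3 links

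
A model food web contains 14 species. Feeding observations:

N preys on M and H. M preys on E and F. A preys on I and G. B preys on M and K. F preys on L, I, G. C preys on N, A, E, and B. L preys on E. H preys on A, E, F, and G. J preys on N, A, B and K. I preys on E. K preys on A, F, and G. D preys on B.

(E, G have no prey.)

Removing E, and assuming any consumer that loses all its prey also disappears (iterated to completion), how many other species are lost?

Remove E.
Round 1: L (all prey gone), I (all prey gone) → extinct.
No further losses. Total secondary extinctions: 2.

2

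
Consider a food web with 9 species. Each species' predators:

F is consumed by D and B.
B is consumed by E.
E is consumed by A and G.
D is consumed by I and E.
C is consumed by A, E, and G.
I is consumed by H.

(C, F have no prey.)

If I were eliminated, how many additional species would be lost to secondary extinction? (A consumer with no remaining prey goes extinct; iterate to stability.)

Remove I.
Round 1: H (all prey gone) → extinct.
No further losses. Total secondary extinctions: 1.

1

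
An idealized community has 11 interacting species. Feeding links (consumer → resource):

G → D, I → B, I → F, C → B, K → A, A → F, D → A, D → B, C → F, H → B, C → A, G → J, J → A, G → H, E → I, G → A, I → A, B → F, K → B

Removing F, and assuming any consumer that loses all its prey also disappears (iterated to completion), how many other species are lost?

10

Remove F.
Round 1: B (all prey gone), A (all prey gone) → extinct.
Round 2: H (all prey gone), D (all prey gone), K (all prey gone), I (all prey gone), C (all prey gone), J (all prey gone) → extinct.
Round 3: G (all prey gone), E (all prey gone) → extinct.
No further losses. Total secondary extinctions: 10.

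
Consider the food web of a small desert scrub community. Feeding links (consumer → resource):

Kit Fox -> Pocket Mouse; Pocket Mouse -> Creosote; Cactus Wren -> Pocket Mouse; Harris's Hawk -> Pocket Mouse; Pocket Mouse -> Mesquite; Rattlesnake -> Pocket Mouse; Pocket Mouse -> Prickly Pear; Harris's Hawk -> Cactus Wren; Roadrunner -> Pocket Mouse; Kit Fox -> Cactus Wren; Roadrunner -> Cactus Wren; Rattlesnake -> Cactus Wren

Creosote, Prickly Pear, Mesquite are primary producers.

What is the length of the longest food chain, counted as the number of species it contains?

4 species

One longest chain: Creosote → Pocket Mouse → Cactus Wren → Rattlesnake.
It has 4 species and 3 links.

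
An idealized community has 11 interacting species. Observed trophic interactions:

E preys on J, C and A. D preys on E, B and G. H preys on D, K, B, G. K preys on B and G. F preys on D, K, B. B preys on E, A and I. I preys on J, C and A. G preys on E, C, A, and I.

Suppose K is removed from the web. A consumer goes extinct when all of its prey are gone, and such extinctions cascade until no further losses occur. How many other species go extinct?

0

Remove K.
Every predator of it retains at least one other prey: H still has B, G, D; F still has B, D.
No consumer loses all prey, so no secondary extinctions occur.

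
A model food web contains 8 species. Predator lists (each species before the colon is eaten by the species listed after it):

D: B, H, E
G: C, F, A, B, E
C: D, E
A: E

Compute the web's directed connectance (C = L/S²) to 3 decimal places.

The web has S = 8 species and L = 11 feeding links.
C = L / S² = 11 / 64 = 0.1719 ≈ 0.172.

C = 0.172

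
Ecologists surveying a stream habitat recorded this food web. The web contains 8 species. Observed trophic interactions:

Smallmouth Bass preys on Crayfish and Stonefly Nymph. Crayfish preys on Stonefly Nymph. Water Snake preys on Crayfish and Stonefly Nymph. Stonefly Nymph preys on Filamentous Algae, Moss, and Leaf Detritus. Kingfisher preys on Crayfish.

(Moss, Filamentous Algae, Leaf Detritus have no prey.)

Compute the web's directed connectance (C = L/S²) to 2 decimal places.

C = 0.14

The web has S = 8 species and L = 9 feeding links.
C = L / S² = 9 / 64 = 0.1406 ≈ 0.14.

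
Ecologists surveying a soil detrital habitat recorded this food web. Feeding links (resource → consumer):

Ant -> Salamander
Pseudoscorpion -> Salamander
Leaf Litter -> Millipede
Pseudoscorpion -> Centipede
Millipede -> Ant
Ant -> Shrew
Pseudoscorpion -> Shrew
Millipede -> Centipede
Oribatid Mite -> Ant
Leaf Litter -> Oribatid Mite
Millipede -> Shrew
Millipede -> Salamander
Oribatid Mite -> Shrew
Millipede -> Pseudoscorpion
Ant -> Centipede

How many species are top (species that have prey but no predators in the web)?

3

Top species (has prey, but nothing eats it): Centipede, Shrew, Salamander.
Count: 3.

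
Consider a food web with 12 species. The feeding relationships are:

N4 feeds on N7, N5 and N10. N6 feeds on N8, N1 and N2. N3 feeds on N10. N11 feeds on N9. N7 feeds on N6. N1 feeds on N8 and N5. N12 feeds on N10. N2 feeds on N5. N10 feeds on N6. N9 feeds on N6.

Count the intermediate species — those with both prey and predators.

6

Intermediate species (has both prey and predators): N1, N2, N6, N9, N7, N10.
Count: 6.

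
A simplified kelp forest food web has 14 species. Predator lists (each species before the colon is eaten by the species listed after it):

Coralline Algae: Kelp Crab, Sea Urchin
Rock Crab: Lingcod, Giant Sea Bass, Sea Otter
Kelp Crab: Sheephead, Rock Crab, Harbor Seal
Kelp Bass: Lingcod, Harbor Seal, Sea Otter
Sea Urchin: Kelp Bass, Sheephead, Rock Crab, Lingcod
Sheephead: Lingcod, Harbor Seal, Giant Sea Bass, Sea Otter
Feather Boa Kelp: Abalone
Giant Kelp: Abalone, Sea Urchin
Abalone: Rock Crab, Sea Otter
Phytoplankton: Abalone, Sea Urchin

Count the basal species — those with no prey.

4

Basal species (no prey listed): Giant Kelp, Phytoplankton, Coralline Algae, Feather Boa Kelp.
Count: 4.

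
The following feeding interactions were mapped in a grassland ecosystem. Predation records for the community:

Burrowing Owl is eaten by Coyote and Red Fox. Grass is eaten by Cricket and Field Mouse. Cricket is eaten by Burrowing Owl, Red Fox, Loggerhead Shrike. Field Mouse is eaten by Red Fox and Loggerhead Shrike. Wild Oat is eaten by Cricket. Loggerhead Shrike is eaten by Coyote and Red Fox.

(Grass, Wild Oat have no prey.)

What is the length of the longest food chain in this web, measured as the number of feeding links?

3 links

One longest chain: Grass → Cricket → Loggerhead Shrike → Red Fox.
It has 4 species and 3 links.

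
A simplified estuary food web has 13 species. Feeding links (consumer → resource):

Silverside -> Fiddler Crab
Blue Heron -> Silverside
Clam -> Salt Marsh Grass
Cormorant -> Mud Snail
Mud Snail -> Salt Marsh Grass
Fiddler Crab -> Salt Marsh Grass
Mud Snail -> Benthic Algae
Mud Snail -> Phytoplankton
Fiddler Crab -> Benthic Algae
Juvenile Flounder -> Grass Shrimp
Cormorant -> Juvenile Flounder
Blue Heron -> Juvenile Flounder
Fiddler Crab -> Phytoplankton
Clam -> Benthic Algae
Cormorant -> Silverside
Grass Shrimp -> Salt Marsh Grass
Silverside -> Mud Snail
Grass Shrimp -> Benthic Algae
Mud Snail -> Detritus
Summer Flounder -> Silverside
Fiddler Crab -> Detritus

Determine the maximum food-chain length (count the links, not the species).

3 links

One longest chain: Phytoplankton → Fiddler Crab → Silverside → Blue Heron.
It has 4 species and 3 links.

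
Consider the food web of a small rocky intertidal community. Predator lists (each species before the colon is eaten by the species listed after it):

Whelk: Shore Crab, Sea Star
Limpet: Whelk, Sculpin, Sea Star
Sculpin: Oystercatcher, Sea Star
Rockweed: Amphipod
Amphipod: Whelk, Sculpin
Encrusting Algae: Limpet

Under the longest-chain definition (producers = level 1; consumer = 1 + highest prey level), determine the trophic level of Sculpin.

Trophic level 3

Encrusting Algae is a producer → level 1.
Limpet eats Encrusting Algae → level 2.
Sculpin eats Limpet (level 2); other prey at levels: Amphipod 2 → level 3.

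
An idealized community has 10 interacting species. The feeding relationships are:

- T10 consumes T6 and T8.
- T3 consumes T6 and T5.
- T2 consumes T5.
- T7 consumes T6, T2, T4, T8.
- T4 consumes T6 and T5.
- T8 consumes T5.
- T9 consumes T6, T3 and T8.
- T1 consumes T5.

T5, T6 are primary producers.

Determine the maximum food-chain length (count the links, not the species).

2 links

One longest chain: T5 → T2 → T7.
It has 3 species and 2 links.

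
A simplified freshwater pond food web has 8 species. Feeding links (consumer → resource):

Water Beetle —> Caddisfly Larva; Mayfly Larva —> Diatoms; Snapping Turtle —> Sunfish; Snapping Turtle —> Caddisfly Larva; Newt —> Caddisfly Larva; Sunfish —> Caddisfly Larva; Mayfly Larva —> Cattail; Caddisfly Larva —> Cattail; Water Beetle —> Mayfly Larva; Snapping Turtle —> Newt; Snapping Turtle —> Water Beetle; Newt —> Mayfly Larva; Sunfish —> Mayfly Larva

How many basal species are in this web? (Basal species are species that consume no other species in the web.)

2

Basal species (no prey listed): Diatoms, Cattail.
Count: 2.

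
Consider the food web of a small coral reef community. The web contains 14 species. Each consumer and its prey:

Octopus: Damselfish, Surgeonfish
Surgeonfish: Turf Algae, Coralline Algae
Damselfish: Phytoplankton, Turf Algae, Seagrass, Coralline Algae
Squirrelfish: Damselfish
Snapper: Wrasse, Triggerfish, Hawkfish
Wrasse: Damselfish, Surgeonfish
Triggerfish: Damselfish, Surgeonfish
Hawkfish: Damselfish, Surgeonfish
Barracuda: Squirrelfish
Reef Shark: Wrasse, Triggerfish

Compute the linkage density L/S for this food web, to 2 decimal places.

L/S = 1.50

There are L = 21 links among S = 14 species.
L/S = 21/14 = 1.5000 ≈ 1.50.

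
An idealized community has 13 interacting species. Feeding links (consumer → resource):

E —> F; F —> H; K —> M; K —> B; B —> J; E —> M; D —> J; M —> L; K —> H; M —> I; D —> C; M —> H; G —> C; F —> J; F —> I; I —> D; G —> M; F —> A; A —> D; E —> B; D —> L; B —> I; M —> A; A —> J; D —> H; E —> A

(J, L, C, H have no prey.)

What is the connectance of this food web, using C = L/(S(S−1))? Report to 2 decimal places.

The web has S = 13 species and L = 26 feeding links.
C = L / (S(S−1)) = 26 / 156 = 0.1667 ≈ 0.17.

C = 0.17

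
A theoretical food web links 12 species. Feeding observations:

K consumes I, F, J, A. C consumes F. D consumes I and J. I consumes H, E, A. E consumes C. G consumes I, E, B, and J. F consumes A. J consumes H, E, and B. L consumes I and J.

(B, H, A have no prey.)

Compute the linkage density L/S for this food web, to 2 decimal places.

L/S = 1.75

There are L = 21 links among S = 12 species.
L/S = 21/12 = 1.7500 ≈ 1.75.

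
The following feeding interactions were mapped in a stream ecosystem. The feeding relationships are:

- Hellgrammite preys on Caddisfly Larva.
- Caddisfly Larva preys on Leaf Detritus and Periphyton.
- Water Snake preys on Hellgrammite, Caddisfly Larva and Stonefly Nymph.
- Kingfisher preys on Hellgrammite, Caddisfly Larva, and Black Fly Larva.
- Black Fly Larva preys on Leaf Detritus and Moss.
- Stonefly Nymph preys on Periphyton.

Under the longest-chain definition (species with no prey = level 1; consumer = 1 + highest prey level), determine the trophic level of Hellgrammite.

Leaf Detritus has no prey (basal) → level 1.
Caddisfly Larva eats Leaf Detritus (level 1); other prey at levels: Periphyton 1 → level 2.
Hellgrammite eats Caddisfly Larva → level 3.

Trophic level 3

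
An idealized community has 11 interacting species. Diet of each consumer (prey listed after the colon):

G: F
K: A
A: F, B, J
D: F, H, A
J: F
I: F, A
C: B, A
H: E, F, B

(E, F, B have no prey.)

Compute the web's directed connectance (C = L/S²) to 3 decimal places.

The web has S = 11 species and L = 16 feeding links.
C = L / S² = 16 / 121 = 0.1322 ≈ 0.132.

C = 0.132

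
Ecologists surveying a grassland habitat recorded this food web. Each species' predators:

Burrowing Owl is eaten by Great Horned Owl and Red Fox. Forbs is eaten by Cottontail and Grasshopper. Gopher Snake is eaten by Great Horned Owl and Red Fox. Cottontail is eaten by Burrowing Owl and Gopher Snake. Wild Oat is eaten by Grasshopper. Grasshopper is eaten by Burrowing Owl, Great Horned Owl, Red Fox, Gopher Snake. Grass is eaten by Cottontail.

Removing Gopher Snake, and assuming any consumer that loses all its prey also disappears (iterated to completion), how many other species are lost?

Remove Gopher Snake.
Every predator of it retains at least one other prey: Red Fox still has Grasshopper, Burrowing Owl; Great Horned Owl still has Grasshopper, Burrowing Owl.
No consumer loses all prey, so no secondary extinctions occur.

0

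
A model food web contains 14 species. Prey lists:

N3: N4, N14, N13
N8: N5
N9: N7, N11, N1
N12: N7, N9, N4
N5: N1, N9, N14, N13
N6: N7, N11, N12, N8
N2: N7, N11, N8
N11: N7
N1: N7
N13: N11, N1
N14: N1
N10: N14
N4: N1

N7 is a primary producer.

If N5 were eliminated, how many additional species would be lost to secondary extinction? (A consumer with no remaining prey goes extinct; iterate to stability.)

1

Remove N5.
Round 1: N8 (all prey gone) → extinct.
No further losses. Total secondary extinctions: 1.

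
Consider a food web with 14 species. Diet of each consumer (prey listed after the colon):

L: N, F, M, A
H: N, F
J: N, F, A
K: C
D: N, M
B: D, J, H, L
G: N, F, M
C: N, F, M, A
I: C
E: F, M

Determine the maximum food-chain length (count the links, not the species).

One longest chain: N → C → I.
It has 3 species and 2 links.

2 links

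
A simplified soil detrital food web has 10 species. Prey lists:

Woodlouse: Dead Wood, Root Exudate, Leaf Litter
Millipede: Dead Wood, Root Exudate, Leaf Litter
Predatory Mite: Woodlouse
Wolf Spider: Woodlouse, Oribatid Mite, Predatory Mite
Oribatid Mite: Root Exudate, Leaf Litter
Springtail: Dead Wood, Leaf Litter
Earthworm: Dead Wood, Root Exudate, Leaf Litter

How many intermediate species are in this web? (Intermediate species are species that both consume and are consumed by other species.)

Intermediate species (has both prey and predators): Woodlouse, Oribatid Mite, Predatory Mite.
Count: 3.

3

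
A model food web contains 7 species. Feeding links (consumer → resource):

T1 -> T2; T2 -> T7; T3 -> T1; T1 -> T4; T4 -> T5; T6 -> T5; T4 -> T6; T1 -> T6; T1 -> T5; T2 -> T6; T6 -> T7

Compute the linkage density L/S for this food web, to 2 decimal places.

L/S = 1.57

There are L = 11 links among S = 7 species.
L/S = 11/7 = 1.5714 ≈ 1.57.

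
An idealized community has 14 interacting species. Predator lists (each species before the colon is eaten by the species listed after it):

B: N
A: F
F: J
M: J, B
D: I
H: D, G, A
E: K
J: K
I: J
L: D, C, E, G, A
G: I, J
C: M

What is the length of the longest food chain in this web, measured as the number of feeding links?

One longest chain: H → A → F → J → K.
It has 5 species and 4 links.

4 links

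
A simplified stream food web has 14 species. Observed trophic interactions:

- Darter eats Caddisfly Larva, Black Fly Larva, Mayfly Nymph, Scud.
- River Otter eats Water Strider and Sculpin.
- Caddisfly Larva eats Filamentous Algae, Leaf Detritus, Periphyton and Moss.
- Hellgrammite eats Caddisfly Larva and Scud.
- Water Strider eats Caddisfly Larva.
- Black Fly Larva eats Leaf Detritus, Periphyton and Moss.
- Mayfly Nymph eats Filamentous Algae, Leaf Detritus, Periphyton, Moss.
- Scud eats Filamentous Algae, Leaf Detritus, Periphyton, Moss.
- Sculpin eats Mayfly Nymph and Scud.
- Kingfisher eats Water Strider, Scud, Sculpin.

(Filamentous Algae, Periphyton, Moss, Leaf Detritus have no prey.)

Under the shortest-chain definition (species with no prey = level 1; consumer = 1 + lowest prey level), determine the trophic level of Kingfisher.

Trophic level 3

Filamentous Algae has no prey (basal) → level 1.
Scud eats Filamentous Algae → level 2.
Kingfisher eats Scud → level 3.
No prey of Kingfisher is below level 2, so 3 is the minimum.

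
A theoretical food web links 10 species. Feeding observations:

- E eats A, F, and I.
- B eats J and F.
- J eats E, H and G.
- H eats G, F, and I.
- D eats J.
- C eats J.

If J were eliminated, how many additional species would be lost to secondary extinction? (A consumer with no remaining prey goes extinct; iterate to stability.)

2

Remove J.
Round 1: C (all prey gone), D (all prey gone) → extinct.
No further losses. Total secondary extinctions: 2.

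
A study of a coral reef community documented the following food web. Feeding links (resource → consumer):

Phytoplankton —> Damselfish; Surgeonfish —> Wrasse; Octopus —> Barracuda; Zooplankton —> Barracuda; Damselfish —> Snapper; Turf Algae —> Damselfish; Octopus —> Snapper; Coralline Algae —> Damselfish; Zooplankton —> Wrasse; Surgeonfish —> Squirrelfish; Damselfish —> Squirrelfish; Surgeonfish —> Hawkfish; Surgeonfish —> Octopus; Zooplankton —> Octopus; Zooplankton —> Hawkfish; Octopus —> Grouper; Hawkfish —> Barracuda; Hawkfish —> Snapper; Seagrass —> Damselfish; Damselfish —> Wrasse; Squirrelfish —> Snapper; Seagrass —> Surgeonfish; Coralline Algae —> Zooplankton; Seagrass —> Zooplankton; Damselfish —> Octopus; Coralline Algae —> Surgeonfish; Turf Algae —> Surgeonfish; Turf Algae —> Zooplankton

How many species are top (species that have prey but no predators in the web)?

4

Top species (has prey, but nothing eats it): Wrasse, Snapper, Grouper, Barracuda.
Count: 4.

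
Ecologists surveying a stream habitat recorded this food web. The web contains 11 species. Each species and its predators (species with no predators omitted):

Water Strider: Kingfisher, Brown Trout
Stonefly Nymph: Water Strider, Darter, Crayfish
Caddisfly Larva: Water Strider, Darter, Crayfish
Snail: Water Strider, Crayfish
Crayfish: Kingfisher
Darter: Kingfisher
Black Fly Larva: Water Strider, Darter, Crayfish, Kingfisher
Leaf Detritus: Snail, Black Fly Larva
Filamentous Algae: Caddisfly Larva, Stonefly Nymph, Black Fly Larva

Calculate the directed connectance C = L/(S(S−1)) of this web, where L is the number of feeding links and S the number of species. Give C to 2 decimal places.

The web has S = 11 species and L = 21 feeding links.
C = L / (S(S−1)) = 21 / 110 = 0.1909 ≈ 0.19.

C = 0.19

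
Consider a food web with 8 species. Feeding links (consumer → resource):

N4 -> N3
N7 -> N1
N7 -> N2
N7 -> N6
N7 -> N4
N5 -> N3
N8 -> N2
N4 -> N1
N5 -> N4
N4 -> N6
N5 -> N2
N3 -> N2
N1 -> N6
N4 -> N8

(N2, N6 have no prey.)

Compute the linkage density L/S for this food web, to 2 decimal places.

L/S = 1.75

There are L = 14 links among S = 8 species.
L/S = 14/8 = 1.7500 ≈ 1.75.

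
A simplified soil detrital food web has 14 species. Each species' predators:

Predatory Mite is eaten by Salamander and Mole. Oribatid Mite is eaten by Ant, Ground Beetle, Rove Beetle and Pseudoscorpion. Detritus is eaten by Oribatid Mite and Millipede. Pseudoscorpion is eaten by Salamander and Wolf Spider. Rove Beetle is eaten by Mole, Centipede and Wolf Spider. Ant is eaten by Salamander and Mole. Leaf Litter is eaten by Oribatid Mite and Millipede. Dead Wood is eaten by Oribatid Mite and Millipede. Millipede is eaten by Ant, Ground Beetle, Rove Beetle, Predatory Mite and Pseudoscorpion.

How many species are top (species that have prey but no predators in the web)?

5

Top species (has prey, but nothing eats it): Ground Beetle, Centipede, Salamander, Wolf Spider, Mole.
Count: 5.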